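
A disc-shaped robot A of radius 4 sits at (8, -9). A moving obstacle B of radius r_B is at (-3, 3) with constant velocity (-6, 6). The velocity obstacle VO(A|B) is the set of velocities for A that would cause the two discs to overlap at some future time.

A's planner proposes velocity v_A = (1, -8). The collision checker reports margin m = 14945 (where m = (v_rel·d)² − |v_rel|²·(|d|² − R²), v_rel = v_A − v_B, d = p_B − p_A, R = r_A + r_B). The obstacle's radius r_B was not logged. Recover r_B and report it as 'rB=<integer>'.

m = 14945
d = (-11, 12);  v_rel = (7, -14),  |v_rel|² = 245
v_rel×d = (7)·(12) − (-14)·(-11) = -70
since m = R²·245 − (-70)²:  R² = (4900 + 14945) / 245 = 81
R = √81 = 9  ⇒  r_B = 9 − 4 = 5

rB=5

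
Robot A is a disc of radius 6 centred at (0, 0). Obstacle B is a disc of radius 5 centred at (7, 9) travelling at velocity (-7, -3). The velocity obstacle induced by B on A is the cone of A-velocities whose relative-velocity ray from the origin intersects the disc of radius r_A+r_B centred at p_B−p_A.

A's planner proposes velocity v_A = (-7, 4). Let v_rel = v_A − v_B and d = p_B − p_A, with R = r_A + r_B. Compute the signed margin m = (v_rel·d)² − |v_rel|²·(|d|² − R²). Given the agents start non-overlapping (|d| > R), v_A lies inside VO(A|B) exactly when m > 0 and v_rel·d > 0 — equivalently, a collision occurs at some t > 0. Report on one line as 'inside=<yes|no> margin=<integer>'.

d = (7, 9),  |d|² = 130;  R = 6+5 = 11,  c = 130−11² = 9
v_rel = (0, 7),  |v_rel|² = 49;  v_rel·d = (0)·(7) + (7)·(9) = 63
49·t² − 126·t + 9 = 0  ⇒  m = 63² − 49·9 = 3528
m = 3528 > 0,  v_rel·d = 63 > 0  ⇒  inside

inside=yes margin=3528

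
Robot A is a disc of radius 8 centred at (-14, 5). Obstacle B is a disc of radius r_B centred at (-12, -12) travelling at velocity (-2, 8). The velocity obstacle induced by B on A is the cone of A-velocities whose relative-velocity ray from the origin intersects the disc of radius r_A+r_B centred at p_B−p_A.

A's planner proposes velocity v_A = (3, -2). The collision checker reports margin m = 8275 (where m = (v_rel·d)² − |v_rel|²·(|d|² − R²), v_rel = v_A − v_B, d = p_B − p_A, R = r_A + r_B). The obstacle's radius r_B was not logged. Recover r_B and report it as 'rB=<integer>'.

m = 8275
d = (2, -17);  v_rel = (5, -10),  |v_rel|² = 125
v_rel×d = (5)·(-17) − (-10)·(2) = -65
since m = R²·125 − (-65)²:  R² = (4225 + 8275) / 125 = 100
R = √100 = 10  ⇒  r_B = 10 − 8 = 2

rB=2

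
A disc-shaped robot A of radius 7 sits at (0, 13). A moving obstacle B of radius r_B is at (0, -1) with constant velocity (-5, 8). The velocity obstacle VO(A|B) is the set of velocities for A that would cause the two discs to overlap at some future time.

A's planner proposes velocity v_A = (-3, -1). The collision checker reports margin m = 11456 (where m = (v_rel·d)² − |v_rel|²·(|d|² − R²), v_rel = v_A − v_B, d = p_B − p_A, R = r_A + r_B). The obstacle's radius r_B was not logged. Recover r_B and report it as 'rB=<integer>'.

m = 11456
d = (0, -14);  v_rel = (2, -9),  |v_rel|² = 85
v_rel×d = (2)·(-14) − (-9)·(0) = -28
since m = R²·85 − (-28)²:  R² = (784 + 11456) / 85 = 144
R = √144 = 12  ⇒  r_B = 12 − 7 = 5

rB=5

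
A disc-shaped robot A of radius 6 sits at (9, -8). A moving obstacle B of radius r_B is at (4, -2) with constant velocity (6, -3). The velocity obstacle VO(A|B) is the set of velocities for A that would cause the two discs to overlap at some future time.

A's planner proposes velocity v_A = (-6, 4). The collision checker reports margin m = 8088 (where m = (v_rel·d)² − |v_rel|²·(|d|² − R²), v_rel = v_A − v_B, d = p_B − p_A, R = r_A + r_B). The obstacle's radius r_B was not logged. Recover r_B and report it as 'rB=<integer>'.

m = 8088
d = (-5, 6);  v_rel = (-12, 7),  |v_rel|² = 193
v_rel×d = (-12)·(6) − (7)·(-5) = -37
since m = R²·193 − (-37)²:  R² = (1369 + 8088) / 193 = 49
R = √49 = 7  ⇒  r_B = 7 − 6 = 1

rB=1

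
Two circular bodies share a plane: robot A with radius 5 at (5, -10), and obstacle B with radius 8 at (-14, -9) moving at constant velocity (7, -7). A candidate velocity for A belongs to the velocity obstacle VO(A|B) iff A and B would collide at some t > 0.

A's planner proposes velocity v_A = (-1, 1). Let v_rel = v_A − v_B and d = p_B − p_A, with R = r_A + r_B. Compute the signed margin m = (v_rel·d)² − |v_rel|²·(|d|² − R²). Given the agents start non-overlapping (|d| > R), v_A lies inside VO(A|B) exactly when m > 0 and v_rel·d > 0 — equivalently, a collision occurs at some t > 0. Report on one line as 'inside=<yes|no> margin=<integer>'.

d = (-19, 1),  |d|² = 362;  R = 5+8 = 13,  c = 362−13² = 193
v_rel = (-8, 8),  |v_rel|² = 128;  v_rel·d = (-8)·(-19) + (8)·(1) = 160
128·t² − 320·t + 193 = 0  ⇒  m = 160² − 128·193 = 896
m = 896 > 0,  v_rel·d = 160 > 0  ⇒  inside

inside=yes margin=896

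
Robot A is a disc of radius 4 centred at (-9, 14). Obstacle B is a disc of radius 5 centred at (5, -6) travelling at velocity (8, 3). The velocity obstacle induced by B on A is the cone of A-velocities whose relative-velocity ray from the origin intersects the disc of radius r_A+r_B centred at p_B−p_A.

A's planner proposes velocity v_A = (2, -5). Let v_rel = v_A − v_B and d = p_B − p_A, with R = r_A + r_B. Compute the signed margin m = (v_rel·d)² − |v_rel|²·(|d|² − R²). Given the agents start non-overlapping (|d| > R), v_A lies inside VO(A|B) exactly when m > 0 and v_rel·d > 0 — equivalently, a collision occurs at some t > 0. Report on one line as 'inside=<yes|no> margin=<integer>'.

d = (14, -20),  |d|² = 596;  R = 4+5 = 9,  c = 596−9² = 515
v_rel = (-6, -8),  |v_rel|² = 100;  v_rel·d = (-6)·(14) + (-8)·(-20) = 76
100·t² − 152·t + 515 = 0  ⇒  m = 76² − 100·515 = -45724
m = -45724 < 0,  v_rel·d = 76 > 0  ⇒  outside

inside=no margin=-45724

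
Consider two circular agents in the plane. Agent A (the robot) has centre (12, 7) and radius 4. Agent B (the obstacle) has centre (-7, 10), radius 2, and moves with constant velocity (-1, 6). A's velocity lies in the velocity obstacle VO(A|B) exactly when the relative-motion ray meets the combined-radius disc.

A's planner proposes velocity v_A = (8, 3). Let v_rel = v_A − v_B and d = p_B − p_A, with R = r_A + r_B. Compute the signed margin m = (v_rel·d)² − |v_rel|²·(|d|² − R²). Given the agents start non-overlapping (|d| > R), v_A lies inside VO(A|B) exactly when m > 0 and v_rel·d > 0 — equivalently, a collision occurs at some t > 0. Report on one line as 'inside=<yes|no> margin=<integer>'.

d = (-19, 3),  |d|² = 370;  R = 4+2 = 6,  c = 370−6² = 334
v_rel = (9, -3),  |v_rel|² = 90;  v_rel·d = (9)·(-19) + (-3)·(3) = -180
90·t² + 360·t + 334 = 0  ⇒  m = (-180)² − 90·334 = 2340
m = 2340 > 0,  v_rel·d = -180 < 0  ⇒  outside

inside=no margin=2340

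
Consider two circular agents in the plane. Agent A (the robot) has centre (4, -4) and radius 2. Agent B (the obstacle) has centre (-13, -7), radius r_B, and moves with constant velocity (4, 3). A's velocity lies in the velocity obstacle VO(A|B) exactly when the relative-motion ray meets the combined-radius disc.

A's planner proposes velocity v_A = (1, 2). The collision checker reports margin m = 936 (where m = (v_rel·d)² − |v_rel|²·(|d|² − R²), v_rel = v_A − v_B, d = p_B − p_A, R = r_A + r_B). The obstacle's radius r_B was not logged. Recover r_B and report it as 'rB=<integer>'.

m = 936
d = (-17, -3);  v_rel = (-3, -1),  |v_rel|² = 10
v_rel×d = (-3)·(-3) − (-1)·(-17) = -8
since m = R²·10 − (-8)²:  R² = (64 + 936) / 10 = 100
R = √100 = 10  ⇒  r_B = 10 − 2 = 8

rB=8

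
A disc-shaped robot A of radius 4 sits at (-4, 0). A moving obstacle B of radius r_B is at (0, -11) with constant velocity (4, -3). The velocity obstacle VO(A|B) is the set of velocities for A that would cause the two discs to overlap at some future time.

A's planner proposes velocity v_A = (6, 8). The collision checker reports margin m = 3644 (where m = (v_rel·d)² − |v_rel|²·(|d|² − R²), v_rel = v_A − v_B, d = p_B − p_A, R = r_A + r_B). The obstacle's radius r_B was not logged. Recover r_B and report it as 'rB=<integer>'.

m = 3644
d = (4, -11);  v_rel = (2, 11),  |v_rel|² = 125
v_rel×d = (2)·(-11) − (11)·(4) = -66
since m = R²·125 − (-66)²:  R² = (4356 + 3644) / 125 = 64
R = √64 = 8  ⇒  r_B = 8 − 4 = 4

rB=4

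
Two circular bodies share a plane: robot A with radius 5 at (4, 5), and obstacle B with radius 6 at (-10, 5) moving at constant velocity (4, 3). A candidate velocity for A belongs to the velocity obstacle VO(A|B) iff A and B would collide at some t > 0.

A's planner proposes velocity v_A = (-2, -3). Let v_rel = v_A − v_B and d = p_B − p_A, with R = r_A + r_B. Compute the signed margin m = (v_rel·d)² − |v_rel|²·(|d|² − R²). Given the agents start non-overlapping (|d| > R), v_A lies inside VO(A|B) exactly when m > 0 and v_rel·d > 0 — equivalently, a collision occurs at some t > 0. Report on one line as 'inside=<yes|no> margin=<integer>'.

d = (-14, 0),  |d|² = 196;  R = 5+6 = 11,  c = 196−11² = 75
v_rel = (-6, -6),  |v_rel|² = 72;  v_rel·d = (-6)·(-14) + (-6)·(0) = 84
72·t² − 168·t + 75 = 0  ⇒  m = 84² − 72·75 = 1656
m = 1656 > 0,  v_rel·d = 84 > 0  ⇒  inside

inside=yes margin=1656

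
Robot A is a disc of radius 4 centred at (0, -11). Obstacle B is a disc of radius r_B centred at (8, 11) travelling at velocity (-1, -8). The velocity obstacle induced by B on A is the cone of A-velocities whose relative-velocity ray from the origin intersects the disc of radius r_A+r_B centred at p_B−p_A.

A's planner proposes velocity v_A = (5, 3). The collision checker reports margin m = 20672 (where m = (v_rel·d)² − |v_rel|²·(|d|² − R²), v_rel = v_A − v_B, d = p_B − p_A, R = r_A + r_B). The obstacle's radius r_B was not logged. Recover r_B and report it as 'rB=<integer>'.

m = 20672
d = (8, 22);  v_rel = (6, 11),  |v_rel|² = 157
v_rel×d = (6)·(22) − (11)·(8) = 44
since m = R²·157 − 44²:  R² = (1936 + 20672) / 157 = 144
R = √144 = 12  ⇒  r_B = 12 − 4 = 8

rB=8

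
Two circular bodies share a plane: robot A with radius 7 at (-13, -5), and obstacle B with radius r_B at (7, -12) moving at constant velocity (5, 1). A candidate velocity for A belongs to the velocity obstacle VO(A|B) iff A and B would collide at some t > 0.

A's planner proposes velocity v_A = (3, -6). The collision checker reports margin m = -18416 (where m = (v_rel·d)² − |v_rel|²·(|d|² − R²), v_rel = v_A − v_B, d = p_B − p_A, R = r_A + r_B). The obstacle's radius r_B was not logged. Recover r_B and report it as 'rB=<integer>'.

m = -18416
d = (20, -7);  v_rel = (-2, -7),  |v_rel|² = 53
v_rel×d = (-2)·(-7) − (-7)·(20) = 154
since m = R²·53 − 154²:  R² = (23716 + -18416) / 53 = 100
R = √100 = 10  ⇒  r_B = 10 − 7 = 3

rB=3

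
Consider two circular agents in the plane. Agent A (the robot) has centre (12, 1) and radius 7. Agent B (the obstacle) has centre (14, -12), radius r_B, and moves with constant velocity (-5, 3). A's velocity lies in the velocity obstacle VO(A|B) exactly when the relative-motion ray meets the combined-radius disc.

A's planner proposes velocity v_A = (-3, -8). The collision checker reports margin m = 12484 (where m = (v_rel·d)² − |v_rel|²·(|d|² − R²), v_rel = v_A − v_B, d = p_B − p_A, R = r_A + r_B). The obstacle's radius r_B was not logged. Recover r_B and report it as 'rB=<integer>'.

m = 12484
d = (2, -13);  v_rel = (2, -11),  |v_rel|² = 125
v_rel×d = (2)·(-13) − (-11)·(2) = -4
since m = R²·125 − (-4)²:  R² = (16 + 12484) / 125 = 100
R = √100 = 10  ⇒  r_B = 10 − 7 = 3

rB=3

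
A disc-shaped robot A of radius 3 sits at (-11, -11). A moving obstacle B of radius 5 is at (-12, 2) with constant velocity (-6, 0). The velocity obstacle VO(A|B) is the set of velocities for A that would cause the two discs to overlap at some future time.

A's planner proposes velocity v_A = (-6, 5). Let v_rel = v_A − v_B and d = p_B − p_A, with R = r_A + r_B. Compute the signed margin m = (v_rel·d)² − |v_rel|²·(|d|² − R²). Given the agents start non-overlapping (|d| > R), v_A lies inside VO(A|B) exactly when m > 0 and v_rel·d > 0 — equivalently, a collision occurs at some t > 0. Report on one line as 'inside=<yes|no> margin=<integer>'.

d = (-1, 13),  |d|² = 170;  R = 3+5 = 8,  c = 170−8² = 106
v_rel = (0, 5),  |v_rel|² = 25;  v_rel·d = (0)·(-1) + (5)·(13) = 65
25·t² − 130·t + 106 = 0  ⇒  m = 65² − 25·106 = 1575
m = 1575 > 0,  v_rel·d = 65 > 0  ⇒  inside

inside=yes margin=1575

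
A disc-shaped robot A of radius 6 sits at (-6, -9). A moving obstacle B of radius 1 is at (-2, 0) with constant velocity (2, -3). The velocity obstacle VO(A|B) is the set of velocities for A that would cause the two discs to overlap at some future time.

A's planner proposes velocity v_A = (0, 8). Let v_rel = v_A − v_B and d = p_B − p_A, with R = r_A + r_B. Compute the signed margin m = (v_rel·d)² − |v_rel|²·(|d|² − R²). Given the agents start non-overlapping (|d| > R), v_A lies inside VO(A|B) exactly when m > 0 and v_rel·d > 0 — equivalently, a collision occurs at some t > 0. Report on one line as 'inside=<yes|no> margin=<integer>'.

d = (4, 9),  |d|² = 97;  R = 6+1 = 7,  c = 97−7² = 48
v_rel = (-2, 11),  |v_rel|² = 125;  v_rel·d = (-2)·(4) + (11)·(9) = 91
125·t² − 182·t + 48 = 0  ⇒  m = 91² − 125·48 = 2281
m = 2281 > 0,  v_rel·d = 91 > 0  ⇒  inside

inside=yes margin=2281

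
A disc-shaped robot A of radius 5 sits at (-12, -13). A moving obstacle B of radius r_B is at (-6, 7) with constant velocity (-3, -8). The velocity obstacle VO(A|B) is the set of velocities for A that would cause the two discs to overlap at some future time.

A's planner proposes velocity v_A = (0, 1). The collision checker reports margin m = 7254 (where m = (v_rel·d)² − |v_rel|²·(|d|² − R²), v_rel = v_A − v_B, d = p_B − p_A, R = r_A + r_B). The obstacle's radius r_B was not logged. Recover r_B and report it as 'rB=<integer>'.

m = 7254
d = (6, 20);  v_rel = (3, 9),  |v_rel|² = 90
v_rel×d = (3)·(20) − (9)·(6) = 6
since m = R²·90 − 6²:  R² = (36 + 7254) / 90 = 81
R = √81 = 9  ⇒  r_B = 9 − 5 = 4

rB=4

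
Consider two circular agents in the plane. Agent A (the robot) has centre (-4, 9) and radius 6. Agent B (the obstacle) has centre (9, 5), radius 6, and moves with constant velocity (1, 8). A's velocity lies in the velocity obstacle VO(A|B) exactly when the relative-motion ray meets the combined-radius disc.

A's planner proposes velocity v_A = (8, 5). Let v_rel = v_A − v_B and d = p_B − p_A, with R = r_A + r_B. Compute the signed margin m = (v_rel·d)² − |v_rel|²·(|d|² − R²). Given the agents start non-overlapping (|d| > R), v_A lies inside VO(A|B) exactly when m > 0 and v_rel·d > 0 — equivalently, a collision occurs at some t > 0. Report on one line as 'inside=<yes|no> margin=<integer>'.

d = (13, -4),  |d|² = 185;  R = 6+6 = 12,  c = 185−12² = 41
v_rel = (7, -3),  |v_rel|² = 58;  v_rel·d = (7)·(13) + (-3)·(-4) = 103
58·t² − 206·t + 41 = 0  ⇒  m = 103² − 58·41 = 8231
m = 8231 > 0,  v_rel·d = 103 > 0  ⇒  inside

inside=yes margin=8231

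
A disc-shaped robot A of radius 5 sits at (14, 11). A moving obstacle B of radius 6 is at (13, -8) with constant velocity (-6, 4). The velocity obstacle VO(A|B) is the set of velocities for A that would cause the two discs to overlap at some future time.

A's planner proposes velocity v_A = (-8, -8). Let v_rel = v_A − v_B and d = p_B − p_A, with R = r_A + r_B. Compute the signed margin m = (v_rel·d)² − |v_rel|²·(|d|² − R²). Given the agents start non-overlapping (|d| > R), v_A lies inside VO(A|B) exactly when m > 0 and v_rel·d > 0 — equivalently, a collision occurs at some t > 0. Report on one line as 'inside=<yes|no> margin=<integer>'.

d = (-1, -19),  |d|² = 362;  R = 5+6 = 11,  c = 362−11² = 241
v_rel = (-2, -12),  |v_rel|² = 148;  v_rel·d = (-2)·(-1) + (-12)·(-19) = 230
148·t² − 460·t + 241 = 0  ⇒  m = 230² − 148·241 = 17232
m = 17232 > 0,  v_rel·d = 230 > 0  ⇒  inside

inside=yes margin=17232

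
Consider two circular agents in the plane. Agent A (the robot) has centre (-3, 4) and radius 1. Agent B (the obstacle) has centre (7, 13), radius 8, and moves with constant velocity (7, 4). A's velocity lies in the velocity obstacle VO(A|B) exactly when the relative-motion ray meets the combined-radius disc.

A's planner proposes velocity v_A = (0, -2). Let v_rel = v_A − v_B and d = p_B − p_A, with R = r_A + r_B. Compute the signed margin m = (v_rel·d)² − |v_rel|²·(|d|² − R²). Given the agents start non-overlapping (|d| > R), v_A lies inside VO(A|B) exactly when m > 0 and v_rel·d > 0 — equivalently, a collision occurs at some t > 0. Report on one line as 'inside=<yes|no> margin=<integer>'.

d = (10, 9),  |d|² = 181;  R = 1+8 = 9,  c = 181−9² = 100
v_rel = (-7, -6),  |v_rel|² = 85;  v_rel·d = (-7)·(10) + (-6)·(9) = -124
85·t² + 248·t + 100 = 0  ⇒  m = (-124)² − 85·100 = 6876
m = 6876 > 0,  v_rel·d = -124 < 0  ⇒  outside

inside=no margin=6876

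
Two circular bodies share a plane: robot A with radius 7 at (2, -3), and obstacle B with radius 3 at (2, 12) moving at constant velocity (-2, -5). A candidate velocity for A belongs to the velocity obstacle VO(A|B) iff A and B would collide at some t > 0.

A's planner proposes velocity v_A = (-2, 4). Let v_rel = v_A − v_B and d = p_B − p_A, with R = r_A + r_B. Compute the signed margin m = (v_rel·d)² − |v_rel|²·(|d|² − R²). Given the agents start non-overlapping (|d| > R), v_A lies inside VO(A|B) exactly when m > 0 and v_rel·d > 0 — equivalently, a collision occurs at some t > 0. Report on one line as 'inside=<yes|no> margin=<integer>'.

d = (0, 15),  |d|² = 225;  R = 7+3 = 10,  c = 225−10² = 125
v_rel = (0, 9),  |v_rel|² = 81;  v_rel·d = (0)·(0) + (9)·(15) = 135
81·t² − 270·t + 125 = 0  ⇒  m = 135² − 81·125 = 8100
m = 8100 > 0,  v_rel·d = 135 > 0  ⇒  inside

inside=yes margin=8100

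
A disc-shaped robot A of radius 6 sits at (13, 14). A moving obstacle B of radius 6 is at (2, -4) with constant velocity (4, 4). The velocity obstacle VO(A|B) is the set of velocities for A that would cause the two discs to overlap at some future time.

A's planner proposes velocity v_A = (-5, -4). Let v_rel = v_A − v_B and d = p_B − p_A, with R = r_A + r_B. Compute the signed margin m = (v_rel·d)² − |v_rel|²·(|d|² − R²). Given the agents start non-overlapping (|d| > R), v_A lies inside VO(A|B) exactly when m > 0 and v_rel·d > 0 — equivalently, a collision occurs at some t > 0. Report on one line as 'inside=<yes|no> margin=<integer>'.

d = (-11, -18),  |d|² = 445;  R = 6+6 = 12,  c = 445−12² = 301
v_rel = (-9, -8),  |v_rel|² = 145;  v_rel·d = (-9)·(-11) + (-8)·(-18) = 243
145·t² − 486·t + 301 = 0  ⇒  m = 243² − 145·301 = 15404
m = 15404 > 0,  v_rel·d = 243 > 0  ⇒  inside

inside=yes margin=15404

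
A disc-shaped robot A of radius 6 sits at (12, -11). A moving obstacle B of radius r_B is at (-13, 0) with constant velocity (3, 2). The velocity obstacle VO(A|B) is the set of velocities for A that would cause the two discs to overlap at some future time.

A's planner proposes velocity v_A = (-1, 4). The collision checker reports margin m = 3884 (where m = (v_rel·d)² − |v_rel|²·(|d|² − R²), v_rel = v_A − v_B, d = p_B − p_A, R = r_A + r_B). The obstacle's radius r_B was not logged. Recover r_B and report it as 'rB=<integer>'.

m = 3884
d = (-25, 11);  v_rel = (-4, 2),  |v_rel|² = 20
v_rel×d = (-4)·(11) − (2)·(-25) = 6
since m = R²·20 − 6²:  R² = (36 + 3884) / 20 = 196
R = √196 = 14  ⇒  r_B = 14 − 6 = 8

rB=8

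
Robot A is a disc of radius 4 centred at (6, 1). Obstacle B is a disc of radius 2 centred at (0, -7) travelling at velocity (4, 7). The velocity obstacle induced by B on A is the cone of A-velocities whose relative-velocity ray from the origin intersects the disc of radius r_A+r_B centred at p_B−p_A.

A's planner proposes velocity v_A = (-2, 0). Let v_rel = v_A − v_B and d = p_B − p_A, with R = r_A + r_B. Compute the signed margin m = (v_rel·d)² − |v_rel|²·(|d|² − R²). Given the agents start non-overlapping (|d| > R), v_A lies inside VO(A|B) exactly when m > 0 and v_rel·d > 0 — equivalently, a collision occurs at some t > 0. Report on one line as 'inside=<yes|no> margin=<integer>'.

d = (-6, -8),  |d|² = 100;  R = 4+2 = 6,  c = 100−6² = 64
v_rel = (-6, -7),  |v_rel|² = 85;  v_rel·d = (-6)·(-6) + (-7)·(-8) = 92
85·t² − 184·t + 64 = 0  ⇒  m = 92² − 85·64 = 3024
m = 3024 > 0,  v_rel·d = 92 > 0  ⇒  inside

inside=yes margin=3024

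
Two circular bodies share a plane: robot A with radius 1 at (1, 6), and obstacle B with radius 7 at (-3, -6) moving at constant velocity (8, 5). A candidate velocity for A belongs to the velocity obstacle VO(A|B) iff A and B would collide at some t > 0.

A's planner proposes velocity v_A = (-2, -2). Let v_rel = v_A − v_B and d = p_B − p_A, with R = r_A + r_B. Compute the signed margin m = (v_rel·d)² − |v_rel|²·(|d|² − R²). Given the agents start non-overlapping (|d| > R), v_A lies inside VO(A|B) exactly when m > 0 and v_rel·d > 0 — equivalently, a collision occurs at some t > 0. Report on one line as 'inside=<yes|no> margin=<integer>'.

d = (-4, -12),  |d|² = 160;  R = 1+7 = 8,  c = 160−8² = 96
v_rel = (-10, -7),  |v_rel|² = 149;  v_rel·d = (-10)·(-4) + (-7)·(-12) = 124
149·t² − 248·t + 96 = 0  ⇒  m = 124² − 149·96 = 1072
m = 1072 > 0,  v_rel·d = 124 > 0  ⇒  inside

inside=yes margin=1072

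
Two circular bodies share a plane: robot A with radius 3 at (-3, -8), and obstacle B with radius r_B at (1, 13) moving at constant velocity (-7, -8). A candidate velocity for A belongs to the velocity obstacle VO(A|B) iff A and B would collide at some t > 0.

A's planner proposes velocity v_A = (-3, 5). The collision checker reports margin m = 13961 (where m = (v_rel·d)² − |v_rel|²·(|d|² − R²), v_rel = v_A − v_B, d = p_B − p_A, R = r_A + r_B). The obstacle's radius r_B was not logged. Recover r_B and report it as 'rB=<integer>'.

m = 13961
d = (4, 21);  v_rel = (4, 13),  |v_rel|² = 185
v_rel×d = (4)·(21) − (13)·(4) = 32
since m = R²·185 − 32²:  R² = (1024 + 13961) / 185 = 81
R = √81 = 9  ⇒  r_B = 9 − 3 = 6

rB=6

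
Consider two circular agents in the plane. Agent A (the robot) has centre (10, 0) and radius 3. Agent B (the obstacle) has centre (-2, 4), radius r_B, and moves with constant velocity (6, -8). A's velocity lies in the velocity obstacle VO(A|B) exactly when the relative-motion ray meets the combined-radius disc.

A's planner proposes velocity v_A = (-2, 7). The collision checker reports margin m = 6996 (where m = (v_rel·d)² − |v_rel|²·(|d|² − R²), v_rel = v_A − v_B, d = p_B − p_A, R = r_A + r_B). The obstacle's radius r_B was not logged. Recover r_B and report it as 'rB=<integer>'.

m = 6996
d = (-12, 4);  v_rel = (-8, 15),  |v_rel|² = 289
v_rel×d = (-8)·(4) − (15)·(-12) = 148
since m = R²·289 − 148²:  R² = (21904 + 6996) / 289 = 100
R = √100 = 10  ⇒  r_B = 10 − 3 = 7

rB=7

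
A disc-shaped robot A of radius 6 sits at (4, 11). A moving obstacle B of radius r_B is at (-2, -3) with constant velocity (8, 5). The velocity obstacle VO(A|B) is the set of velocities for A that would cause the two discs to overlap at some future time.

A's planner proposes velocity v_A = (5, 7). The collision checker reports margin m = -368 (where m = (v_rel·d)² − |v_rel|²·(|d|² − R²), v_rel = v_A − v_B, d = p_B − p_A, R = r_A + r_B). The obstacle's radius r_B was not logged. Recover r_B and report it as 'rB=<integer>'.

m = -368
d = (-6, -14);  v_rel = (-3, 2),  |v_rel|² = 13
v_rel×d = (-3)·(-14) − (2)·(-6) = 54
since m = R²·13 − 54²:  R² = (2916 + -368) / 13 = 196
R = √196 = 14  ⇒  r_B = 14 − 6 = 8

rB=8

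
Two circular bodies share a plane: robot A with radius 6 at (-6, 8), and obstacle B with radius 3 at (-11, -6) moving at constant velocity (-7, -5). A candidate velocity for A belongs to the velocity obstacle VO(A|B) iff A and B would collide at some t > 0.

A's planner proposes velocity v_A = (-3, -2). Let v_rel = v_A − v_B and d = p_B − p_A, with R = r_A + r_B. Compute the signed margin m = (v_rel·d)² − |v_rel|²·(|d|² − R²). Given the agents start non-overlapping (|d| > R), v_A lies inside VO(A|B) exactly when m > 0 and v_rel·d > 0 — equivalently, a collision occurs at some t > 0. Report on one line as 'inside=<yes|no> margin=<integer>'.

d = (-5, -14),  |d|² = 221;  R = 6+3 = 9,  c = 221−9² = 140
v_rel = (4, 3),  |v_rel|² = 25;  v_rel·d = (4)·(-5) + (3)·(-14) = -62
25·t² + 124·t + 140 = 0  ⇒  m = (-62)² − 25·140 = 344
m = 344 > 0,  v_rel·d = -62 < 0  ⇒  outside

inside=no margin=344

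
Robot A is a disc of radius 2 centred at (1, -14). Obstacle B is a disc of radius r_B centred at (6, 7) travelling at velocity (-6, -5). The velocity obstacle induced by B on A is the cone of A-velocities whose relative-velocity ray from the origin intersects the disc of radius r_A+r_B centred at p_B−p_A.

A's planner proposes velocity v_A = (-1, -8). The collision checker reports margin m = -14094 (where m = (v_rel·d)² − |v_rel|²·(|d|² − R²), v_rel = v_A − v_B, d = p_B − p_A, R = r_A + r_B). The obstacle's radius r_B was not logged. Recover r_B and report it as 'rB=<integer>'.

m = -14094
d = (5, 21);  v_rel = (5, -3),  |v_rel|² = 34
v_rel×d = (5)·(21) − (-3)·(5) = 120
since m = R²·34 − 120²:  R² = (14400 + -14094) / 34 = 9
R = √9 = 3  ⇒  r_B = 3 − 2 = 1

rB=1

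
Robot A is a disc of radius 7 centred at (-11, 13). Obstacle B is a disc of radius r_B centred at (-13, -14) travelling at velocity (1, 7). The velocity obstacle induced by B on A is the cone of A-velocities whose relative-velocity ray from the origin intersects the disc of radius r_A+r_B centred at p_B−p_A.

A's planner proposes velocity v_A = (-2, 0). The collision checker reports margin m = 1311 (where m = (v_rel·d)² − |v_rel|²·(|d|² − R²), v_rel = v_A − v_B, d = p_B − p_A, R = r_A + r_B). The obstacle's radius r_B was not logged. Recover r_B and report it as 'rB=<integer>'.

m = 1311
d = (-2, -27);  v_rel = (-3, -7),  |v_rel|² = 58
v_rel×d = (-3)·(-27) − (-7)·(-2) = 67
since m = R²·58 − 67²:  R² = (4489 + 1311) / 58 = 100
R = √100 = 10  ⇒  r_B = 10 − 7 = 3

rB=3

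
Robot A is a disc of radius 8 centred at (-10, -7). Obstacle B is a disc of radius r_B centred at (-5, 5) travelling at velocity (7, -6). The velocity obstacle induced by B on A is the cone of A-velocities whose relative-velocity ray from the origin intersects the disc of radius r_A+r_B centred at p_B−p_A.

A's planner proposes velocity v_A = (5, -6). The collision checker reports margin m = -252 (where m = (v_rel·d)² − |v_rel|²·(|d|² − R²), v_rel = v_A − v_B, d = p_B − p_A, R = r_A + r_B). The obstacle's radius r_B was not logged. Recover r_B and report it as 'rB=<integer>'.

m = -252
d = (5, 12);  v_rel = (-2, 0),  |v_rel|² = 4
v_rel×d = (-2)·(12) − (0)·(5) = -24
since m = R²·4 − (-24)²:  R² = (576 + -252) / 4 = 81
R = √81 = 9  ⇒  r_B = 9 − 8 = 1

rB=1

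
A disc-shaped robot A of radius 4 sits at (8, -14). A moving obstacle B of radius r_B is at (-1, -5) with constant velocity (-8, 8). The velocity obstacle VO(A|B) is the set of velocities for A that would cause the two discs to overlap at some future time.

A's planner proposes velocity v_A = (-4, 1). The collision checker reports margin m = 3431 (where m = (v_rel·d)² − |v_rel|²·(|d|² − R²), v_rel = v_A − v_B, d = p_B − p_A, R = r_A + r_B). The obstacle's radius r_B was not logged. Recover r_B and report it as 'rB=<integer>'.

m = 3431
d = (-9, 9);  v_rel = (4, -7),  |v_rel|² = 65
v_rel×d = (4)·(9) − (-7)·(-9) = -27
since m = R²·65 − (-27)²:  R² = (729 + 3431) / 65 = 64
R = √64 = 8  ⇒  r_B = 8 − 4 = 4

rB=4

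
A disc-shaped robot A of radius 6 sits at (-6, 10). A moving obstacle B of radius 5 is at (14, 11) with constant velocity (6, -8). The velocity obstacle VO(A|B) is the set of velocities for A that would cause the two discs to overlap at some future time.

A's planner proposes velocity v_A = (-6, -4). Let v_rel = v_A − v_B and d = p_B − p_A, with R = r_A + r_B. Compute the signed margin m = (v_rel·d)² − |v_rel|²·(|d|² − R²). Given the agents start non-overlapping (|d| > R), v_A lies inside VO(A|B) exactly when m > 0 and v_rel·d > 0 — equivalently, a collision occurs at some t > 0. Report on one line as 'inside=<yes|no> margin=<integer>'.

d = (20, 1),  |d|² = 401;  R = 6+5 = 11,  c = 401−11² = 280
v_rel = (-12, 4),  |v_rel|² = 160;  v_rel·d = (-12)·(20) + (4)·(1) = -236
160·t² + 472·t + 280 = 0  ⇒  m = (-236)² − 160·280 = 10896
m = 10896 > 0,  v_rel·d = -236 < 0  ⇒  outside

inside=no margin=10896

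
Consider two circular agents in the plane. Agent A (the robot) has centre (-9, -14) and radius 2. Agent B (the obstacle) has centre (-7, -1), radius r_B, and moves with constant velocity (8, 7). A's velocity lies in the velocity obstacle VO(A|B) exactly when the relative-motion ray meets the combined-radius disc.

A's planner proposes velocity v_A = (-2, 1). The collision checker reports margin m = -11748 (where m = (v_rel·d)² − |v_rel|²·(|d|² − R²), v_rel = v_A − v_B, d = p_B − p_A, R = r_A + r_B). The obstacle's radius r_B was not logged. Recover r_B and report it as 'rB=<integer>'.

m = -11748
d = (2, 13);  v_rel = (-10, -6),  |v_rel|² = 136
v_rel×d = (-10)·(13) − (-6)·(2) = -118
since m = R²·136 − (-118)²:  R² = (13924 + -11748) / 136 = 16
R = √16 = 4  ⇒  r_B = 4 − 2 = 2

rB=2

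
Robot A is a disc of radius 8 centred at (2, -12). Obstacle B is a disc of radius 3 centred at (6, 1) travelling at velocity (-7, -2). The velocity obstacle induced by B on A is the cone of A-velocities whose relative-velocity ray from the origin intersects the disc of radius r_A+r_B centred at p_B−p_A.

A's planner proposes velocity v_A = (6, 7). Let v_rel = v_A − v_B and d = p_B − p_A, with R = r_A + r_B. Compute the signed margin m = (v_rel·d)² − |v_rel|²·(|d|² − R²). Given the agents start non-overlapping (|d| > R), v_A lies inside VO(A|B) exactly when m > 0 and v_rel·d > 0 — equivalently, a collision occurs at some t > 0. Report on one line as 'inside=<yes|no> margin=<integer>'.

d = (4, 13),  |d|² = 185;  R = 8+3 = 11,  c = 185−11² = 64
v_rel = (13, 9),  |v_rel|² = 250;  v_rel·d = (13)·(4) + (9)·(13) = 169
250·t² − 338·t + 64 = 0  ⇒  m = 169² − 250·64 = 12561
m = 12561 > 0,  v_rel·d = 169 > 0  ⇒  inside

inside=yes margin=12561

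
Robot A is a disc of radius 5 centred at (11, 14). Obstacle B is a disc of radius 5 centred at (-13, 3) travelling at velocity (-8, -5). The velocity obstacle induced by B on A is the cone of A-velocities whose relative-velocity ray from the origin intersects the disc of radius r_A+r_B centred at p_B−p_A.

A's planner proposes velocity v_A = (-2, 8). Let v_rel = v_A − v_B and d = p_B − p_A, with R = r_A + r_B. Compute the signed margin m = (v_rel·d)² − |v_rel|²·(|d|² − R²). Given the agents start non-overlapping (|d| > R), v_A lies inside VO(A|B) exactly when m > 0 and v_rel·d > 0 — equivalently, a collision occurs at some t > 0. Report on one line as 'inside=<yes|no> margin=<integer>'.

d = (-24, -11),  |d|² = 697;  R = 5+5 = 10,  c = 697−10² = 597
v_rel = (6, 13),  |v_rel|² = 205;  v_rel·d = (6)·(-24) + (13)·(-11) = -287
205·t² + 574·t + 597 = 0  ⇒  m = (-287)² − 205·597 = -40016
m = -40016 < 0,  v_rel·d = -287 < 0  ⇒  outside

inside=no margin=-40016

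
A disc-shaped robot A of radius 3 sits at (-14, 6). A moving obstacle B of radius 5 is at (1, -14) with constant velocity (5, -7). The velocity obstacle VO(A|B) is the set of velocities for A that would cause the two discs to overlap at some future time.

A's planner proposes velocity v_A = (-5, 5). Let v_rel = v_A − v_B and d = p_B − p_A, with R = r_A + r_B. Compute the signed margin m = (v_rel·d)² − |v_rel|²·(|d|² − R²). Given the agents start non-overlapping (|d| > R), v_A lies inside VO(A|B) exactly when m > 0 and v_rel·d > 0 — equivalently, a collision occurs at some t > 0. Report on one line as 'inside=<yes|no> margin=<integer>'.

d = (15, -20),  |d|² = 625;  R = 3+5 = 8,  c = 625−8² = 561
v_rel = (-10, 12),  |v_rel|² = 244;  v_rel·d = (-10)·(15) + (12)·(-20) = -390
244·t² + 780·t + 561 = 0  ⇒  m = (-390)² − 244·561 = 15216
m = 15216 > 0,  v_rel·d = -390 < 0  ⇒  outside

inside=no margin=15216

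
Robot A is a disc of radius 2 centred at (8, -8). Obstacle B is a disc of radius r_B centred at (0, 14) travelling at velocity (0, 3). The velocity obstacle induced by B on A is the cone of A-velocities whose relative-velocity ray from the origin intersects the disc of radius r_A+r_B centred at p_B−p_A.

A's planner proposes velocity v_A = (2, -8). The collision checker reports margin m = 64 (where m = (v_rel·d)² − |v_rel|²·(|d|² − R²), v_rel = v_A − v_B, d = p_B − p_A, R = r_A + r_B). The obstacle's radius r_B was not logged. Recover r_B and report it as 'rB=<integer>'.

m = 64
d = (-8, 22);  v_rel = (2, -11),  |v_rel|² = 125
v_rel×d = (2)·(22) − (-11)·(-8) = -44
since m = R²·125 − (-44)²:  R² = (1936 + 64) / 125 = 16
R = √16 = 4  ⇒  r_B = 4 − 2 = 2

rB=2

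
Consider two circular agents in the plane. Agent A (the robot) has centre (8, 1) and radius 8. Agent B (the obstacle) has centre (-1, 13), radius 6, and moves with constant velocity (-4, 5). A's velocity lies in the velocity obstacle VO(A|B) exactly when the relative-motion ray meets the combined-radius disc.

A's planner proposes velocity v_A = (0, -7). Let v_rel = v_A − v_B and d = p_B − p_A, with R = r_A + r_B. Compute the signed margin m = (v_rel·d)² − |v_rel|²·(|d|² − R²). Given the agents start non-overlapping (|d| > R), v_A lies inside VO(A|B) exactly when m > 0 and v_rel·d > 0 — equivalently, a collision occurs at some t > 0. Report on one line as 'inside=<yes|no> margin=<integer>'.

d = (-9, 12),  |d|² = 225;  R = 8+6 = 14,  c = 225−14² = 29
v_rel = (4, -12),  |v_rel|² = 160;  v_rel·d = (4)·(-9) + (-12)·(12) = -180
160·t² + 360·t + 29 = 0  ⇒  m = (-180)² − 160·29 = 27760
m = 27760 > 0,  v_rel·d = -180 < 0  ⇒  outside

inside=no margin=27760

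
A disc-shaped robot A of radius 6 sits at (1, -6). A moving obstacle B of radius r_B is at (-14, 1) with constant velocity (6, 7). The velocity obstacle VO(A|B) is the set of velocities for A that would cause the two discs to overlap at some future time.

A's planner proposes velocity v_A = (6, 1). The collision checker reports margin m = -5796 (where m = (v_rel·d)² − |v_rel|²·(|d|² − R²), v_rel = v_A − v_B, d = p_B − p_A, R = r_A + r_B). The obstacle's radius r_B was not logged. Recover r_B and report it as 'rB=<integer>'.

m = -5796
d = (-15, 7);  v_rel = (0, -6),  |v_rel|² = 36
v_rel×d = (0)·(7) − (-6)·(-15) = -90
since m = R²·36 − (-90)²:  R² = (8100 + -5796) / 36 = 64
R = √64 = 8  ⇒  r_B = 8 − 6 = 2

rB=2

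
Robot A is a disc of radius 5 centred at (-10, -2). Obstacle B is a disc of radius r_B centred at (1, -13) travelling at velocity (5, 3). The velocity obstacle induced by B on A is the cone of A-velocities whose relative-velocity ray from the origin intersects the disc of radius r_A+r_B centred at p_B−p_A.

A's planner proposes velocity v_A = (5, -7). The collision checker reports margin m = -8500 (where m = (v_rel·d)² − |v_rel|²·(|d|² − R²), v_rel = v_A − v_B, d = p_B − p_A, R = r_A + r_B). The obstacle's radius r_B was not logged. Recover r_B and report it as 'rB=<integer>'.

m = -8500
d = (11, -11);  v_rel = (0, -10),  |v_rel|² = 100
v_rel×d = (0)·(-11) − (-10)·(11) = 110
since m = R²·100 − 110²:  R² = (12100 + -8500) / 100 = 36
R = √36 = 6  ⇒  r_B = 6 − 5 = 1

rB=1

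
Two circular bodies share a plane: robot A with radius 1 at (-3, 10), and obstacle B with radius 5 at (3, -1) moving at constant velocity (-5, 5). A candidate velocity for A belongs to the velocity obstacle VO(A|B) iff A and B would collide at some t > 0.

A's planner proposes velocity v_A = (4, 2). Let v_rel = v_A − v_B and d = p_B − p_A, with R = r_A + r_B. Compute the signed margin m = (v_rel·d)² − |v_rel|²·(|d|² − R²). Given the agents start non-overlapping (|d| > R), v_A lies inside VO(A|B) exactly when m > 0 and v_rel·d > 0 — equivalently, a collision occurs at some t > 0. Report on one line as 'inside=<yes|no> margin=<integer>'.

d = (6, -11),  |d|² = 157;  R = 1+5 = 6,  c = 157−6² = 121
v_rel = (9, -3),  |v_rel|² = 90;  v_rel·d = (9)·(6) + (-3)·(-11) = 87
90·t² − 174·t + 121 = 0  ⇒  m = 87² − 90·121 = -3321
m = -3321 < 0,  v_rel·d = 87 > 0  ⇒  outside

inside=no margin=-3321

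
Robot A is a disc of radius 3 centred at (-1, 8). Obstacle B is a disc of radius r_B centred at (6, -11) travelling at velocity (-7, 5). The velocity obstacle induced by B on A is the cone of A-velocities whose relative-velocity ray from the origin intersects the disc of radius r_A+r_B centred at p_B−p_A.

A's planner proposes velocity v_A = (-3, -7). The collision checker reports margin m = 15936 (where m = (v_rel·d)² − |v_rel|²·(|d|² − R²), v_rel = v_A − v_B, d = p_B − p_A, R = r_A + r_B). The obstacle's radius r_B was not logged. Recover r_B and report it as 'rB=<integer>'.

m = 15936
d = (7, -19);  v_rel = (4, -12),  |v_rel|² = 160
v_rel×d = (4)·(-19) − (-12)·(7) = 8
since m = R²·160 − 8²:  R² = (64 + 15936) / 160 = 100
R = √100 = 10  ⇒  r_B = 10 − 3 = 7

rB=7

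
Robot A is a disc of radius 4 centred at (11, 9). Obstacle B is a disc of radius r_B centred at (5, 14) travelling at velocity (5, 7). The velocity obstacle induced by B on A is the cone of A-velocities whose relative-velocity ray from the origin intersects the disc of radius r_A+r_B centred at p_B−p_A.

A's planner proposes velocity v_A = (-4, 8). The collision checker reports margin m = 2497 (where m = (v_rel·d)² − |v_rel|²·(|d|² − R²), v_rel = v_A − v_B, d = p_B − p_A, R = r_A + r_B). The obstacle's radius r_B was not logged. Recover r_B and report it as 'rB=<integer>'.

m = 2497
d = (-6, 5);  v_rel = (-9, 1),  |v_rel|² = 82
v_rel×d = (-9)·(5) − (1)·(-6) = -39
since m = R²·82 − (-39)²:  R² = (1521 + 2497) / 82 = 49
R = √49 = 7  ⇒  r_B = 7 − 4 = 3

rB=3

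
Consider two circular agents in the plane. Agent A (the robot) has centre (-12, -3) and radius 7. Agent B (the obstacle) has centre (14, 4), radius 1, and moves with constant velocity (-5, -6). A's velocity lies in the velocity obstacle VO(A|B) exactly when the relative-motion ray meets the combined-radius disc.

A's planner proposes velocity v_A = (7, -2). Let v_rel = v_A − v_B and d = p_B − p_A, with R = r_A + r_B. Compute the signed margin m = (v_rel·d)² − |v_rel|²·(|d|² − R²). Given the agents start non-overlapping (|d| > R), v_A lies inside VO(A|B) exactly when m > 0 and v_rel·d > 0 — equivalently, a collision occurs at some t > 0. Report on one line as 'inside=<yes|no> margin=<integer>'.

d = (26, 7),  |d|² = 725;  R = 7+1 = 8,  c = 725−8² = 661
v_rel = (12, 4),  |v_rel|² = 160;  v_rel·d = (12)·(26) + (4)·(7) = 340
160·t² − 680·t + 661 = 0  ⇒  m = 340² − 160·661 = 9840
m = 9840 > 0,  v_rel·d = 340 > 0  ⇒  inside

inside=yes margin=9840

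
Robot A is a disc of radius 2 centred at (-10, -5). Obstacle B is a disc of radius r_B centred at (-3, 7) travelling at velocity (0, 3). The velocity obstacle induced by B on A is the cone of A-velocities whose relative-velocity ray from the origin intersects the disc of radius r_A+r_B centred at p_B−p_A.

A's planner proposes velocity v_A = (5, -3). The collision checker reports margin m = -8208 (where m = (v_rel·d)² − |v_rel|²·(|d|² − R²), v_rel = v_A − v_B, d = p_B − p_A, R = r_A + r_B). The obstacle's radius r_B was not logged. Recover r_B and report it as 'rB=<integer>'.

m = -8208
d = (7, 12);  v_rel = (5, -6),  |v_rel|² = 61
v_rel×d = (5)·(12) − (-6)·(7) = 102
since m = R²·61 − 102²:  R² = (10404 + -8208) / 61 = 36
R = √36 = 6  ⇒  r_B = 6 − 2 = 4

rB=4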